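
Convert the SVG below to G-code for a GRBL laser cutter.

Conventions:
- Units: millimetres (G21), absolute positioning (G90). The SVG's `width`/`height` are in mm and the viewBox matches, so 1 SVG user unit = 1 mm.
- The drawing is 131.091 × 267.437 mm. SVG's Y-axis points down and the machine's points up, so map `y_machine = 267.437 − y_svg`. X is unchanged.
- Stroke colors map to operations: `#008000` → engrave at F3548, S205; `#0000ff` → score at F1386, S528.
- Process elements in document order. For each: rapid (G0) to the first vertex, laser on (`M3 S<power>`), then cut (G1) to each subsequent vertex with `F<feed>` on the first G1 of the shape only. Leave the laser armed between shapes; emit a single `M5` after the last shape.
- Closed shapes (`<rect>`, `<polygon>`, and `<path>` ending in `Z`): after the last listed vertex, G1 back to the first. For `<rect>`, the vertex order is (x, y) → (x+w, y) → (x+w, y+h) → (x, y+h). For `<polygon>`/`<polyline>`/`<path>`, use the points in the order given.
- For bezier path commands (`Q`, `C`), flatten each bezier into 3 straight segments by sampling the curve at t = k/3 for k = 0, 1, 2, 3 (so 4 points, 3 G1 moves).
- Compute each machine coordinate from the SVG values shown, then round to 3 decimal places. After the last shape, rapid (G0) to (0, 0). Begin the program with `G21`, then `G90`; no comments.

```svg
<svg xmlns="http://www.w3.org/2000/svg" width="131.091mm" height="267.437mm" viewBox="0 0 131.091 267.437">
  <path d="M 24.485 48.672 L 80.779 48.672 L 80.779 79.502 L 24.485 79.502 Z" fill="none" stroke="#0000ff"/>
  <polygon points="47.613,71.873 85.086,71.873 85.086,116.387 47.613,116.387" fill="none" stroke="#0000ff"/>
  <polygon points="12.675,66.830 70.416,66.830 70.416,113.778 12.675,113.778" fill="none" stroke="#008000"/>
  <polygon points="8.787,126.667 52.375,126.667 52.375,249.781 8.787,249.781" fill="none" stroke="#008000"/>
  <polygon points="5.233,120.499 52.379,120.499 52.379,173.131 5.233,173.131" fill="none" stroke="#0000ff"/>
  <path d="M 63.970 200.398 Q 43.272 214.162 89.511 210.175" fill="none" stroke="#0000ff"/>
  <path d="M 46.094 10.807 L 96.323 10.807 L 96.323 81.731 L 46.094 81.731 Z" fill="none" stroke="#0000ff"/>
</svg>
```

G21
G90
G0 X24.485 Y218.765
M3 S528
G1 X80.779 Y218.765 F1386
G1 X80.779 Y187.935
G1 X24.485 Y187.935
G1 X24.485 Y218.765
G0 X47.613 Y195.564
M3 S528
G1 X85.086 Y195.564 F1386
G1 X85.086 Y151.050
G1 X47.613 Y151.050
G1 X47.613 Y195.564
G0 X12.675 Y200.607
M3 S205
G1 X70.416 Y200.607 F3548
G1 X70.416 Y153.659
G1 X12.675 Y153.659
G1 X12.675 Y200.607
G0 X8.787 Y140.770
M3 S205
G1 X52.375 Y140.770 F3548
G1 X52.375 Y17.656
G1 X8.787 Y17.656
G1 X8.787 Y140.770
G0 X5.233 Y146.938
M3 S528
G1 X52.379 Y146.938 F1386
G1 X52.379 Y94.306
G1 X5.233 Y94.306
G1 X5.233 Y146.938
G0 X63.970 Y67.039
M3 S528
G1 X57.609 Y59.835 F1386
G1 X66.122 Y56.576
G1 X89.511 Y57.262
G0 X46.094 Y256.630
M3 S528
G1 X96.323 Y256.630 F1386
G1 X96.323 Y185.706
G1 X46.094 Y185.706
G1 X46.094 Y256.630
M5
G0 X0.000 Y0.000

Since the viewBox matches the mm dimensions, user units are millimetres directly. The only transform is the Y-flip y_m = 267.437 − y_svg.

Shape 1 is a rectangle drawn with `<path>`. Its stroke #0000ff means score at S528, F1386. After flipping Y the toolpath is (24.485,218.765) → (80.779,218.765) → (80.779,187.935) → (24.485,187.935) → (24.485,218.765), returning to the start.

Shape 2 is a rectangle drawn with `<polygon>`. Its stroke #0000ff means score at S528, F1386. After flipping Y the toolpath is (47.613,195.564) → (85.086,195.564) → (85.086,151.050) → (47.613,151.050) → (47.613,195.564), returning to the start.

Shape 3 is a rectangle drawn with `<polygon>`. Its stroke #008000 means engrave at S205, F3548. After flipping Y the toolpath is (12.675,200.607) → (70.416,200.607) → (70.416,153.659) → (12.675,153.659) → (12.675,200.607), returning to the start.

Shape 4 is a rectangle drawn with `<polygon>`. Its stroke #008000 means engrave at S205, F3548. After flipping Y the toolpath is (8.787,140.770) → (52.375,140.770) → (52.375,17.656) → (8.787,17.656) → (8.787,140.770), returning to the start.

Shape 5 is a rectangle drawn with `<polygon>`. Its stroke #0000ff means score at S528, F1386. After flipping Y the toolpath is (5.233,146.938) → (52.379,146.938) → (52.379,94.306) → (5.233,94.306) → (5.233,146.938), returning to the start.

Shape 6 is a quadratic bezier drawn with `<path>`. Its stroke #0000ff means score at S528, F1386. After flipping Y the toolpath is (63.970,67.039) → (57.609,59.835) → (66.122,56.576) → (89.511,57.262).

Shape 7 is a rectangle drawn with `<path>`. Its stroke #0000ff means score at S528, F1386. After flipping Y the toolpath is (46.094,256.630) → (96.323,256.630) → (96.323,185.706) → (46.094,185.706) → (46.094,256.630), returning to the start.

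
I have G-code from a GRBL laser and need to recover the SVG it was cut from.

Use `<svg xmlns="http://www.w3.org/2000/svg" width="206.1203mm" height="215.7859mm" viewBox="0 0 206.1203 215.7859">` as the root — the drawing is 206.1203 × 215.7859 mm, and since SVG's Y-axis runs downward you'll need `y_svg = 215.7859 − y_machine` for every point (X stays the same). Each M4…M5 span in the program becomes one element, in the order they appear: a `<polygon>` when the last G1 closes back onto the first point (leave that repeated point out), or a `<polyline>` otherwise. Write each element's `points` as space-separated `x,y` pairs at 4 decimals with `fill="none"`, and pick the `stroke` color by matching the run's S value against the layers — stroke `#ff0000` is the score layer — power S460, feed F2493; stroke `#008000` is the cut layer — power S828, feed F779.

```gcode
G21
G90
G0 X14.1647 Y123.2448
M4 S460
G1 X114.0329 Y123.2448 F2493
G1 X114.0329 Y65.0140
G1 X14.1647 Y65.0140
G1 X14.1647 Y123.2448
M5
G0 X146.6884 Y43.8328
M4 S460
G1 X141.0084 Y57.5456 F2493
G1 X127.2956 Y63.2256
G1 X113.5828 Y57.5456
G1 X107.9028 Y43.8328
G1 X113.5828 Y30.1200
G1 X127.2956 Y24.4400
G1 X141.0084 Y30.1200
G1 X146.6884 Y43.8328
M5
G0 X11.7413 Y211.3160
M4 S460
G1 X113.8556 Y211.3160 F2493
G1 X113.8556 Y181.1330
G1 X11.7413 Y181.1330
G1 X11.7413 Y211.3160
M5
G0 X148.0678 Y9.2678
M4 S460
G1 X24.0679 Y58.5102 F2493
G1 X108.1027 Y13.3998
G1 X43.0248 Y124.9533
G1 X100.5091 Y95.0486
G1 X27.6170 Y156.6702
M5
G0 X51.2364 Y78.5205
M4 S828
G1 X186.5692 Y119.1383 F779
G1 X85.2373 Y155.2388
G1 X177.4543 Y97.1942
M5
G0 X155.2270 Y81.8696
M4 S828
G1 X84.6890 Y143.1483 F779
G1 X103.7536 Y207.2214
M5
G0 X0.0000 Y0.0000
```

<svg xmlns="http://www.w3.org/2000/svg" width="206.1203mm" height="215.7859mm" viewBox="0 0 206.1203 215.7859">
  <polygon points="14.1647,92.5411 114.0329,92.5411 114.0329,150.7719 14.1647,150.7719" fill="none" stroke="#ff0000"/>
  <polygon points="146.6884,171.9531 141.0084,158.2403 127.2956,152.5603 113.5828,158.2403 107.9028,171.9531 113.5828,185.6659 127.2956,191.3459 141.0084,185.6659" fill="none" stroke="#ff0000"/>
  <polygon points="11.7413,4.4699 113.8556,4.4699 113.8556,34.6529 11.7413,34.6529" fill="none" stroke="#ff0000"/>
  <polyline points="148.0678,206.5181 24.0679,157.2757 108.1027,202.3861 43.0248,90.8326 100.5091,120.7373 27.6170,59.1157" fill="none" stroke="#ff0000"/>
  <polyline points="51.2364,137.2654 186.5692,96.6476 85.2373,60.5471 177.4543,118.5917" fill="none" stroke="#008000"/>
  <polyline points="155.2270,133.9163 84.6890,72.6376 103.7536,8.5645" fill="none" stroke="#008000"/>
</svg>

Each laser-on run becomes one SVG element. Flip Y back into SVG space with y_svg = 215.7859 − y_machine.

Run 1: the run's S460 means `#ff0000` (score). The run returns to its start, so emit a `<polygon>` with points (Y-flipped): 14.1647,92.5411 114.0329,92.5411 114.0329,150.7719 14.1647,150.7719.

Run 2: power S460 maps to stroke `#ff0000` (score). The run returns to its start, so emit a `<polygon>` with points (Y-flipped): 146.6884,171.9531 141.0084,158.2403 127.2956,152.5603 113.5828,158.2403 107.9028,171.9531 113.5828,185.6659 127.2956,191.3459 141.0084,185.6659.

Run 3: power S460 maps to stroke `#ff0000` (score). The run returns to its start, so emit a `<polygon>` with points (Y-flipped): 11.7413,4.4699 113.8556,4.4699 113.8556,34.6529 11.7413,34.6529.

Run 4: power S460 maps to stroke `#ff0000` (score). The run is open, so emit a `<polyline>` with points (Y-flipped): 148.0678,206.5181 24.0679,157.2757 108.1027,202.3861 43.0248,90.8326 100.5091,120.7373 27.6170,59.1157.

Run 5: power S828 maps to stroke `#008000` (cut). The run is open, so emit a `<polyline>` with points (Y-flipped): 51.2364,137.2654 186.5692,96.6476 85.2373,60.5471 177.4543,118.5917.

Run 6: power S828 maps to stroke `#008000` (cut). The run is open, so emit a `<polyline>` with points (Y-flipped): 155.2270,133.9163 84.6890,72.6376 103.7536,8.5645.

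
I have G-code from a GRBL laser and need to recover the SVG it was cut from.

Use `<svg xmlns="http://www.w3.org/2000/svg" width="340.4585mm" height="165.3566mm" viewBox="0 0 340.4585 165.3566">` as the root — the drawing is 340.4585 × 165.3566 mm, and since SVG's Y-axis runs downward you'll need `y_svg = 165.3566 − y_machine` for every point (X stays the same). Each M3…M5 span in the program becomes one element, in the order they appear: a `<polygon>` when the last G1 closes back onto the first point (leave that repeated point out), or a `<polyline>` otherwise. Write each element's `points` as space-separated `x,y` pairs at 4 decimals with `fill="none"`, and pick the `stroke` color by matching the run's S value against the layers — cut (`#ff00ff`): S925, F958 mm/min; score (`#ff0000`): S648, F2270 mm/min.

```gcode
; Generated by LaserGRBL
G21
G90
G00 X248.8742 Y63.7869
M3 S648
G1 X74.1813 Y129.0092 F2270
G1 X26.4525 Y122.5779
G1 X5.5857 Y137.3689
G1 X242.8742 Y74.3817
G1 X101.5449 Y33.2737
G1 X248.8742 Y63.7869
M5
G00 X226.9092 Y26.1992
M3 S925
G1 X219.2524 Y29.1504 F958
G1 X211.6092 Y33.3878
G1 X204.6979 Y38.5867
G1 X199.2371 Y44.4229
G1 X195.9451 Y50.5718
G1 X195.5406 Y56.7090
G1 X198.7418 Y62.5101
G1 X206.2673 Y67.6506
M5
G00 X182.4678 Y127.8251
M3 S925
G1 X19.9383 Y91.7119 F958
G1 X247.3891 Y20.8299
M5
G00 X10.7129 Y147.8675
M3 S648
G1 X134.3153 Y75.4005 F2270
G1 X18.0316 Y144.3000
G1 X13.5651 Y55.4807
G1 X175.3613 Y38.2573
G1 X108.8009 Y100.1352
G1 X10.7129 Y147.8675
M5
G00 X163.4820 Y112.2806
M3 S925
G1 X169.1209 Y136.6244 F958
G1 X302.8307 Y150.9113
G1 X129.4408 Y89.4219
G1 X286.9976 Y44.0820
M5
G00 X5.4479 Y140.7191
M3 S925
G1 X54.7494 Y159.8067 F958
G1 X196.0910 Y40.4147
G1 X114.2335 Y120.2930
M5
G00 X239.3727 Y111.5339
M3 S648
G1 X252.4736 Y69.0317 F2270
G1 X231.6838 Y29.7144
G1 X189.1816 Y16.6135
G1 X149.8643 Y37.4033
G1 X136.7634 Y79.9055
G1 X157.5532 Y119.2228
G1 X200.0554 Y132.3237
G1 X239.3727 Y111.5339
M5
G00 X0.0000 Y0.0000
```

Each laser-on run becomes one SVG element. Flip Y back into SVG space with y_svg = 165.3566 − y_machine.

Run 1: power S648 maps to stroke `#ff0000` (score). The run returns to its start, so emit a `<polygon>` with points (Y-flipped): 248.8742,101.5697 74.1813,36.3474 26.4525,42.7787 5.5857,27.9877 242.8742,90.9749 101.5449,132.0829.

Run 2: S925 ⇒ cut layer `#ff00ff`. The run is open, so emit a `<polyline>` with points (Y-flipped): 226.9092,139.1574 219.2524,136.2062 211.6092,131.9688 204.6979,126.7699 199.2371,120.9337 195.9451,114.7848 195.5406,108.6476 198.7418,102.8465 206.2673,97.7060.

Run 3: S925 ⇒ cut layer `#ff00ff`. The run is open, so emit a `<polyline>` with points (Y-flipped): 182.4678,37.5315 19.9383,73.6447 247.3891,144.5267.

Run 4: S648 ⇒ score layer `#ff0000`. The run returns to its start, so emit a `<polygon>` with points (Y-flipped): 10.7129,17.4891 134.3153,89.9561 18.0316,21.0566 13.5651,109.8759 175.3613,127.0993 108.8009,65.2214.

Run 5: S925 ⇒ cut layer `#ff00ff`. The run is open, so emit a `<polyline>` with points (Y-flipped): 163.4820,53.0760 169.1209,28.7322 302.8307,14.4453 129.4408,75.9347 286.9976,121.2746.

Run 6: S925 ⇒ cut layer `#ff00ff`. The run is open, so emit a `<polyline>` with points (Y-flipped): 5.4479,24.6375 54.7494,5.5499 196.0910,124.9419 114.2335,45.0636.

Run 7: the run's S648 means `#ff0000` (score). The run returns to its start, so emit a `<polygon>` with points (Y-flipped): 239.3727,53.8227 252.4736,96.3249 231.6838,135.6422 189.1816,148.7431 149.8643,127.9533 136.7634,85.4511 157.5532,46.1338 200.0554,33.0329.

<svg xmlns="http://www.w3.org/2000/svg" width="340.4585mm" height="165.3566mm" viewBox="0 0 340.4585 165.3566">
  <polygon points="248.8742,101.5697 74.1813,36.3474 26.4525,42.7787 5.5857,27.9877 242.8742,90.9749 101.5449,132.0829" fill="none" stroke="#ff0000"/>
  <polyline points="226.9092,139.1574 219.2524,136.2062 211.6092,131.9688 204.6979,126.7699 199.2371,120.9337 195.9451,114.7848 195.5406,108.6476 198.7418,102.8465 206.2673,97.7060" fill="none" stroke="#ff00ff"/>
  <polyline points="182.4678,37.5315 19.9383,73.6447 247.3891,144.5267" fill="none" stroke="#ff00ff"/>
  <polygon points="10.7129,17.4891 134.3153,89.9561 18.0316,21.0566 13.5651,109.8759 175.3613,127.0993 108.8009,65.2214" fill="none" stroke="#ff0000"/>
  <polyline points="163.4820,53.0760 169.1209,28.7322 302.8307,14.4453 129.4408,75.9347 286.9976,121.2746" fill="none" stroke="#ff00ff"/>
  <polyline points="5.4479,24.6375 54.7494,5.5499 196.0910,124.9419 114.2335,45.0636" fill="none" stroke="#ff00ff"/>
  <polygon points="239.3727,53.8227 252.4736,96.3249 231.6838,135.6422 189.1816,148.7431 149.8643,127.9533 136.7634,85.4511 157.5532,46.1338 200.0554,33.0329" fill="none" stroke="#ff0000"/>
</svg>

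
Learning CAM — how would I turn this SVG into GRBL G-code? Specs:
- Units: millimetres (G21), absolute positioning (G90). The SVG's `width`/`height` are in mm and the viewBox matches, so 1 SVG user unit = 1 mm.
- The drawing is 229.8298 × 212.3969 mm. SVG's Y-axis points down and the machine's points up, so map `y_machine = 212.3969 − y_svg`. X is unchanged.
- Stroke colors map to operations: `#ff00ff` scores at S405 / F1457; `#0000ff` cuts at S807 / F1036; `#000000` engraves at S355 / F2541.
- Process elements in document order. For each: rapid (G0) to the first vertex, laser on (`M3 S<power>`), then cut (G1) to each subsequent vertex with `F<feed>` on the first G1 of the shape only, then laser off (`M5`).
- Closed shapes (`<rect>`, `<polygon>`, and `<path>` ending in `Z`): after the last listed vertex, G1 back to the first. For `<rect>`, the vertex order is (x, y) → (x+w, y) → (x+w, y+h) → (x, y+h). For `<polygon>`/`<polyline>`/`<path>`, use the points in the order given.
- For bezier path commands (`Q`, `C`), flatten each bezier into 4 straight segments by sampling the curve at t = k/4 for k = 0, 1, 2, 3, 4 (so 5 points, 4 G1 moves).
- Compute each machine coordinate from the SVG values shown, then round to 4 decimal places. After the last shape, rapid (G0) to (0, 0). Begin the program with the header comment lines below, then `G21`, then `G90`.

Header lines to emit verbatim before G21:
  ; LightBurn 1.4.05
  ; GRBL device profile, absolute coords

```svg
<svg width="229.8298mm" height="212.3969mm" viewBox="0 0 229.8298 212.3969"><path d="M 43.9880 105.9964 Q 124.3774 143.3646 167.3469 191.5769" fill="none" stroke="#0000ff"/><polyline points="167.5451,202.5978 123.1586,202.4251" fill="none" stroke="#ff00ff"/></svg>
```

; LightBurn 1.4.05
; GRBL device profile, absolute coords
G21
G90
G0 X43.9880 Y106.4005
M3 S807
G1 X81.8440 Y87.0386 F1036
G1 X115.0224 Y66.3213
G1 X143.5234 Y44.2484
G1 X167.3469 Y20.8200
M5
G0 X167.5451 Y9.7991
M3 S405
G1 X123.1586 Y9.9718 F1457
M5
G0 X0.0000 Y0.0000

Since the viewBox matches the mm dimensions, user units are millimetres directly. The only transform is the Y-flip y_m = 212.3969 − y_svg.

Shape 1 is a quadratic bezier drawn with `<path>`. Its stroke #0000ff means cut at S807, F1036. After flipping Y the toolpath is (43.9880,106.4005) → (81.8440,87.0386) → (115.0224,66.3213) → (143.5234,44.2484) → (167.3469,20.8200).

Shape 2 is a line segment drawn with `<polyline>`. Its stroke #ff00ff means score at S405, F1457. After flipping Y the toolpath is (167.5451,9.7991) → (123.1586,9.9718).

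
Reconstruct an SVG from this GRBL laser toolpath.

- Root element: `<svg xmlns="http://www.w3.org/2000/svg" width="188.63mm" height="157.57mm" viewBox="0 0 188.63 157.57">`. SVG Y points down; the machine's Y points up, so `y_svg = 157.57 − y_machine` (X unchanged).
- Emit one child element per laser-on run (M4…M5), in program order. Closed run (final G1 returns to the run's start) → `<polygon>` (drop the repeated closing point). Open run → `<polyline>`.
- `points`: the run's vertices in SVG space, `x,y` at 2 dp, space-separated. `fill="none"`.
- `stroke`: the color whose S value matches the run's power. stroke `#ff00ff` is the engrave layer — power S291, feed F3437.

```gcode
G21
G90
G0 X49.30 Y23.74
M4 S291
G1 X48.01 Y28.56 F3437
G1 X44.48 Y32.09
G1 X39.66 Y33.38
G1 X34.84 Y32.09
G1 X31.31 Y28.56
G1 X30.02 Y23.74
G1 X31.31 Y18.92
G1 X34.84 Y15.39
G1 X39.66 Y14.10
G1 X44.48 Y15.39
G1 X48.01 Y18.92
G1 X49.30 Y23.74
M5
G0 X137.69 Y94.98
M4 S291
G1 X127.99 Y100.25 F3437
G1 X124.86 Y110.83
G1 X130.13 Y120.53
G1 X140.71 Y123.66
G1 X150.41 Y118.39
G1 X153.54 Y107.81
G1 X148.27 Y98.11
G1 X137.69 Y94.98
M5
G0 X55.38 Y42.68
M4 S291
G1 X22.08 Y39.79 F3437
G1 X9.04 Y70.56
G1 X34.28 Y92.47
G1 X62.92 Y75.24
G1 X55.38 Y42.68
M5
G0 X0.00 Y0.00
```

Each laser-on run becomes one SVG element. Flip Y back into SVG space with y_svg = 157.57 − y_machine. Every run uses S291, so all elements get stroke `#ff00ff` (engrave).

Run 1: The run returns to its start, so emit a `<polygon>` with points (Y-flipped): 49.30,133.83 48.01,129.01 44.48,125.48 39.66,124.19 34.84,125.48 31.31,129.01 30.02,133.83 31.31,138.65 34.84,142.18 39.66,143.47 44.48,142.18 48.01,138.65.

Run 2: The run returns to its start, so emit a `<polygon>` with points (Y-flipped): 137.69,62.59 127.99,57.32 124.86,46.74 130.13,37.04 140.71,33.91 150.41,39.18 153.54,49.76 148.27,59.46.

Run 3: The run returns to its start, so emit a `<polygon>` with points (Y-flipped): 55.38,114.89 22.08,117.78 9.04,87.01 34.28,65.10 62.92,82.33.

<svg xmlns="http://www.w3.org/2000/svg" width="188.63mm" height="157.57mm" viewBox="0 0 188.63 157.57">
  <polygon points="49.30,133.83 48.01,129.01 44.48,125.48 39.66,124.19 34.84,125.48 31.31,129.01 30.02,133.83 31.31,138.65 34.84,142.18 39.66,143.47 44.48,142.18 48.01,138.65" fill="none" stroke="#ff00ff"/>
  <polygon points="137.69,62.59 127.99,57.32 124.86,46.74 130.13,37.04 140.71,33.91 150.41,39.18 153.54,49.76 148.27,59.46" fill="none" stroke="#ff00ff"/>
  <polygon points="55.38,114.89 22.08,117.78 9.04,87.01 34.28,65.10 62.92,82.33" fill="none" stroke="#ff00ff"/>
</svg>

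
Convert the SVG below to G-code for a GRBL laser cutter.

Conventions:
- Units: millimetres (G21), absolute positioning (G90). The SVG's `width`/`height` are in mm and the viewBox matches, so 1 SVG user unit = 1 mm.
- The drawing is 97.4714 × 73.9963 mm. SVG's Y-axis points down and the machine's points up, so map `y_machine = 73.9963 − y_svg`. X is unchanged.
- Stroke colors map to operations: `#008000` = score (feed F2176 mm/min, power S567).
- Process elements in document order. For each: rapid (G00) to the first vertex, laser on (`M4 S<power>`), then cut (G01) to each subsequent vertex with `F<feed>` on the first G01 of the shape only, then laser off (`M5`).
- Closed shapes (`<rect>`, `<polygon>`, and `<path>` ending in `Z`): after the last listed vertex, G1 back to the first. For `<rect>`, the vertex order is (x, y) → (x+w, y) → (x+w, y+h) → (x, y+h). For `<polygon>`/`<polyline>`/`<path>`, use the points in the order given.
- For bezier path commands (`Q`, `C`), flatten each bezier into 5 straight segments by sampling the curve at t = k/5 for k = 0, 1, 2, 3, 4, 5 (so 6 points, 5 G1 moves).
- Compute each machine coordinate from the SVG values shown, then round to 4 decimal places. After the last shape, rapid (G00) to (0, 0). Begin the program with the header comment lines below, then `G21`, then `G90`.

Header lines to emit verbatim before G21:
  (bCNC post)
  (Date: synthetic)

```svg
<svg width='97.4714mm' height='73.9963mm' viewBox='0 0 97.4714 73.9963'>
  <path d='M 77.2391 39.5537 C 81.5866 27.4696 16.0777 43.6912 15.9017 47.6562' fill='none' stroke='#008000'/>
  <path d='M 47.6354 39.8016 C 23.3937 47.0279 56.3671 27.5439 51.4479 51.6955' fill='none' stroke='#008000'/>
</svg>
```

viewBox `0 0 97.4714 73.9963` with mm width/height → 1 unit = 1 mm. Flip: y_m = 73.9963 − y_svg.

**Shape 1** — `<path>` cubic bezier, stroke `#008000` → score (S567, F2176). Control points (SVG): P0=(77.2391,39.5537), P1=(81.5866,27.4696), P2=(16.0777,43.6912), P3=(15.9017,47.6562); sampled at t=k/5. Machine vertices: (77.2391,34.4426) → (72.5463,38.6209) → (57.5771,37.9528) → (38.8206,34.3853) → (22.7657,29.8654) → (15.9017,26.3401). Open path.

**Shape 2** — `<path>` cubic bezier, stroke `#008000` → score (S567, F2176). Control points (SVG): P0=(47.6354,39.8016), P1=(23.3937,47.0279), P2=(56.3671,27.5439), P3=(51.4479,51.6955); sampled at t=k/5. Machine vertices: (47.6354,34.1947) → (39.1953,32.5014) → (39.9217,33.8419) → (45.2494,34.8398) → (50.6132,32.1183) → (51.4479,22.3008). Open path.

(bCNC post)
(Date: synthetic)
G21
G90
G00 X77.2391 Y34.4426
M4 S567
G01 X72.5463 Y38.6209 F2176
G01 X57.5771 Y37.9528
G01 X38.8206 Y34.3853
G01 X22.7657 Y29.8654
G01 X15.9017 Y26.3401
M5
G00 X47.6354 Y34.1947
M4 S567
G01 X39.1953 Y32.5014 F2176
G01 X39.9217 Y33.8419
G01 X45.2494 Y34.8398
G01 X50.6132 Y32.1183
G01 X51.4479 Y22.3008
M5
G00 X0.0000 Y0.0000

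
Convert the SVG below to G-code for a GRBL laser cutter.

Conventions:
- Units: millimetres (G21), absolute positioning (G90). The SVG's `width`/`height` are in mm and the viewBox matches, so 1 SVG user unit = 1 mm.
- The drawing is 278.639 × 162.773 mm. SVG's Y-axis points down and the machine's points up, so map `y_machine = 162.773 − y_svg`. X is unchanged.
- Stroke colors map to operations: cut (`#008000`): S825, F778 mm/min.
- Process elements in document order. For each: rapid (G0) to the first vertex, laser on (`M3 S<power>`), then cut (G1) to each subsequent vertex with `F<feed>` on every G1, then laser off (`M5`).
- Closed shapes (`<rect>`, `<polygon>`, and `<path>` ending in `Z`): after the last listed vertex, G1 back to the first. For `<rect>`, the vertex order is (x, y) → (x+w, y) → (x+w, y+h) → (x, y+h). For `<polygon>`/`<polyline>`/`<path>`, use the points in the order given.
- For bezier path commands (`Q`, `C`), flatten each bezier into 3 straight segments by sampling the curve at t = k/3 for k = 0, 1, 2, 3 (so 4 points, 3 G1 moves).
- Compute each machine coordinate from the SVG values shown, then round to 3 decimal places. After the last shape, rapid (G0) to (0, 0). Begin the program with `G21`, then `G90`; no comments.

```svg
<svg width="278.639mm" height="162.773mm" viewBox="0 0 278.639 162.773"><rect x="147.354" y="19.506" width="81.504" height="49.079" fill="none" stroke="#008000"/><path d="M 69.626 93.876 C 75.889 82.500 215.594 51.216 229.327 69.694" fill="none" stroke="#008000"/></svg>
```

G21
G90
G0 X147.354 Y143.267
M3 S825
G1 X228.858 Y143.267 F778
G1 X228.858 Y94.188 F778
G1 X147.354 Y94.188 F778
G1 X147.354 Y143.267 F778
M5
G0 X69.626 Y68.897
M3 S825
G1 X110.762 Y84.329 F778
G1 X183.211 Y97.550 F778
G1 X229.327 Y93.079 F778
M5
G0 X0.000 Y0.000

viewBox `0 0 278.639 162.773` with mm width/height → 1 unit = 1 mm. Flip: y_m = 162.773 − y_svg.

**Shape 1** — `<rect>` rectangle, stroke `#008000` → cut (S825, F778). Machine vertices: (147.354,143.267) → (228.858,143.267) → (228.858,94.188) → (147.354,94.188) → (147.354,143.267). Closed: final G1 returns to the first vertex.

**Shape 2** — `<path>` cubic bezier, stroke `#008000` → cut (S825, F778). Control points (SVG): P0=(69.626,93.876), P1=(75.889,82.500), P2=(215.594,51.216), P3=(229.327,69.694); sampled at t=k/3. Machine vertices: (69.626,68.897) → (110.762,84.329) → (183.211,97.550) → (229.327,93.079). Open path.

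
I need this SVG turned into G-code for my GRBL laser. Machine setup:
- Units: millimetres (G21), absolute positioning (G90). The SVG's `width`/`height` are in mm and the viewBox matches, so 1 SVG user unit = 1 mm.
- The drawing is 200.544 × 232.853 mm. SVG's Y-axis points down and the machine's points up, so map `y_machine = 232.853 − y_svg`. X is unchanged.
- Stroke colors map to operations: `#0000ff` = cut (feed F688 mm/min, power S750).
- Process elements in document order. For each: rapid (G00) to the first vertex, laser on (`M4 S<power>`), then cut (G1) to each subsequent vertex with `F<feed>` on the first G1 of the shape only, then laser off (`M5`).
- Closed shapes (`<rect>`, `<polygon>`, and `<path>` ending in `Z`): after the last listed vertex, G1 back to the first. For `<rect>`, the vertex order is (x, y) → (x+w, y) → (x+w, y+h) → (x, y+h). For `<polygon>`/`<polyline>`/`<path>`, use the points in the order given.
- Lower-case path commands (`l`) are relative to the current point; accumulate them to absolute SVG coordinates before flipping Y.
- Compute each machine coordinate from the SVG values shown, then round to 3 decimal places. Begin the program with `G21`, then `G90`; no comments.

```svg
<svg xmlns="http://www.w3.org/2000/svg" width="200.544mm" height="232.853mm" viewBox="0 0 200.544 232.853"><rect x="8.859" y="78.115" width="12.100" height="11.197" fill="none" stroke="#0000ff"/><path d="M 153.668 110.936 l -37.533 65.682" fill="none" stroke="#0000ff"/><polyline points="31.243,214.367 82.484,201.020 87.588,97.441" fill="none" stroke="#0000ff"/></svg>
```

G21
G90
G00 X8.859 Y154.738
M4 S750
G1 X20.959 Y154.738 F688
G1 X20.959 Y143.541
G1 X8.859 Y143.541
G1 X8.859 Y154.738
M5
G00 X153.668 Y121.917
M4 S750
G1 X116.135 Y56.235 F688
M5
G00 X31.243 Y18.486
M4 S750
G1 X82.484 Y31.833 F688
G1 X87.588 Y135.412
M5

viewBox `0 0 200.544 232.853` with mm width/height → 1 unit = 1 mm. Flip: y_m = 232.853 − y_svg.

**Shape 1** — `<rect>` rectangle, stroke `#0000ff` → cut (S750, F688). Machine vertices: (8.859,154.738) → (20.959,154.738) → (20.959,143.541) → (8.859,143.541) → (8.859,154.738). Closed: final G1 returns to the first vertex.

**Shape 2** — `<path>` line segment, stroke `#0000ff` → cut (S750, F688). Machine vertices: (153.668,121.917) → (116.135,56.235). Open path.

**Shape 3** — `<polyline>` open polyline, stroke `#0000ff` → cut (S750, F688). Machine vertices: (31.243,18.486) → (82.484,31.833) → (87.588,135.412). Open path.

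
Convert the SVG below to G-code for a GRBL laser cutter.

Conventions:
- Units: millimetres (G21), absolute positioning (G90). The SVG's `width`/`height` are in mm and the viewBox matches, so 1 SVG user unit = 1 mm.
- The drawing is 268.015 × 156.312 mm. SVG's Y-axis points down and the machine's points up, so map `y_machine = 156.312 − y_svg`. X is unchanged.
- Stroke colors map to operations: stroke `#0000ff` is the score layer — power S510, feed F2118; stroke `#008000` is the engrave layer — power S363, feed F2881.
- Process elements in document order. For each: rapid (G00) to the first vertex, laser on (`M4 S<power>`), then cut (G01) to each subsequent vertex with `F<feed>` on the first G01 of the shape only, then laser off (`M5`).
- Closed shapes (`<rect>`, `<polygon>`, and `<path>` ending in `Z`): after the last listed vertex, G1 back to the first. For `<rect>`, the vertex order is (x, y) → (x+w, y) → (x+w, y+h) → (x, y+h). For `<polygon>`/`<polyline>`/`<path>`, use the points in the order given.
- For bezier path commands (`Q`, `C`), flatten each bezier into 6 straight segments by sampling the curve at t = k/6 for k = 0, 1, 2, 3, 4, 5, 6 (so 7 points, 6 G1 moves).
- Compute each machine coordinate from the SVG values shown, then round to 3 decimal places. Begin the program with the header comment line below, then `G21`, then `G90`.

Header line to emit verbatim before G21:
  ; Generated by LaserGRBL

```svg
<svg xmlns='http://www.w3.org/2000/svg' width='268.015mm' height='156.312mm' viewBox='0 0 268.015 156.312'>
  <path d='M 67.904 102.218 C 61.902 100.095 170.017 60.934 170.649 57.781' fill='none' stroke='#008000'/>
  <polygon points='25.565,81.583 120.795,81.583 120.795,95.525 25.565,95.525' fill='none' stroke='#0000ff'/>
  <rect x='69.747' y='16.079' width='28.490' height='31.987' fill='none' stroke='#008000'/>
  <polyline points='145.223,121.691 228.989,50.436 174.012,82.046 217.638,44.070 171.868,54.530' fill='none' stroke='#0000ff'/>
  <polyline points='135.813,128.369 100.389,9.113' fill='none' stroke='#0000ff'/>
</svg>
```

; Generated by LaserGRBL
G21
G90
G00 X67.904 Y54.094
M4 S363
G01 X73.387 Y57.904 F2881
G01 X91.734 Y65.858
G01 X116.789 Y75.926
G01 X142.397 Y86.081
G01 X162.402 Y94.292
G01 X170.649 Y98.531
M5
G00 X25.565 Y74.729
M4 S510
G01 X120.795 Y74.729 F2118
G01 X120.795 Y60.787
G01 X25.565 Y60.787
G01 X25.565 Y74.729
M5
G00 X69.747 Y140.233
M4 S363
G01 X98.237 Y140.233 F2881
G01 X98.237 Y108.246
G01 X69.747 Y108.246
G01 X69.747 Y140.233
M5
G00 X145.223 Y34.621
M4 S510
G01 X228.989 Y105.876 F2118
G01 X174.012 Y74.266
G01 X217.638 Y112.242
G01 X171.868 Y101.782
M5
G00 X135.813 Y27.943
M4 S510
G01 X100.389 Y147.199 F2118
M5

viewBox `0 0 268.015 156.312` with mm width/height → 1 unit = 1 mm. Flip: y_m = 156.312 − y_svg.

**Shape 1** — `<path>` cubic bezier, stroke `#008000` → engrave (S363, F2881). Control points (SVG): P0=(67.904,102.218), P1=(61.902,100.095), P2=(170.017,60.934), P3=(170.649,57.781); sampled at t=k/6. Machine vertices: (67.904,54.094) → (73.387,57.904) → (91.734,65.858) → (116.789,75.926) → (142.397,86.081) → (162.402,94.292) → (170.649,98.531). Open path.

**Shape 2** — `<polygon>` rectangle, stroke `#0000ff` → score (S510, F2118). Machine vertices: (25.565,74.729) → (120.795,74.729) → (120.795,60.787) → (25.565,60.787) → (25.565,74.729). Closed: final G1 returns to the first vertex.

**Shape 3** — `<rect>` rectangle, stroke `#008000` → engrave (S363, F2881). Machine vertices: (69.747,140.233) → (98.237,140.233) → (98.237,108.246) → (69.747,108.246) → (69.747,140.233). Closed: final G1 returns to the first vertex.

**Shape 4** — `<polyline>` open polyline, stroke `#0000ff` → score (S510, F2118). Machine vertices: (145.223,34.621) → (228.989,105.876) → (174.012,74.266) → (217.638,112.242) → (171.868,101.782). Open path.

**Shape 5** — `<polyline>` line segment, stroke `#0000ff` → score (S510, F2118). Machine vertices: (135.813,27.943) → (100.389,147.199). Open path.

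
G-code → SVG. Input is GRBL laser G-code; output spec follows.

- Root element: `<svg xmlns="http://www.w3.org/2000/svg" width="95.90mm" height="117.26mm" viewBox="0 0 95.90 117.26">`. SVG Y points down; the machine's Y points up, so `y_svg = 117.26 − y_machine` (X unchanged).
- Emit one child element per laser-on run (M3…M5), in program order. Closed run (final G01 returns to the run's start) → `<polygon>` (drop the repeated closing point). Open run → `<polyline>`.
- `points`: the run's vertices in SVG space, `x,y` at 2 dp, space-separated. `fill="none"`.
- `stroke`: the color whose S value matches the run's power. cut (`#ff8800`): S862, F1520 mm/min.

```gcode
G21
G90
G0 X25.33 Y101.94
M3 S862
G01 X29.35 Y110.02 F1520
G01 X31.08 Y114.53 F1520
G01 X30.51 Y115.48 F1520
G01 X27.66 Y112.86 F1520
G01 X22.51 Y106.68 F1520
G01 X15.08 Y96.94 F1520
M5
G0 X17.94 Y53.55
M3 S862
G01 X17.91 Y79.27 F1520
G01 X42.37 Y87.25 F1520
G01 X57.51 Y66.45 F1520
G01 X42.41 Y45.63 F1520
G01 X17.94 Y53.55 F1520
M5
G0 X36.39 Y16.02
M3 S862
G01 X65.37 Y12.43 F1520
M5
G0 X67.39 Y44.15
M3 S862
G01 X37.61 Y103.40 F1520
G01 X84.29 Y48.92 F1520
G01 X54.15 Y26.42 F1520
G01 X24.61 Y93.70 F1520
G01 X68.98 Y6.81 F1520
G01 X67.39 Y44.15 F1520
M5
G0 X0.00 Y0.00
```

<svg xmlns="http://www.w3.org/2000/svg" width="95.90mm" height="117.26mm" viewBox="0 0 95.90 117.26">
  <polyline points="25.33,15.32 29.35,7.24 31.08,2.73 30.51,1.78 27.66,4.40 22.51,10.58 15.08,20.32" fill="none" stroke="#ff8800"/>
  <polygon points="17.94,63.71 17.91,37.99 42.37,30.01 57.51,50.81 42.41,71.63" fill="none" stroke="#ff8800"/>
  <polyline points="36.39,101.24 65.37,104.83" fill="none" stroke="#ff8800"/>
  <polygon points="67.39,73.11 37.61,13.86 84.29,68.34 54.15,90.84 24.61,23.56 68.98,110.45" fill="none" stroke="#ff8800"/>
</svg>

Machine Y-up, SVG Y-down with viewBox height 117.26, so y_svg = 117.26 − y_machine; X carries over. Every run uses S862, so all elements get stroke `#ff8800` (cut).

Run 1: The run is open, so emit a `<polyline>` with points (Y-flipped): 25.33,15.32 29.35,7.24 31.08,2.73 30.51,1.78 27.66,4.40 22.51,10.58 15.08,20.32.

Run 2: The run returns to its start, so emit a `<polygon>` with points (Y-flipped): 17.94,63.71 17.91,37.99 42.37,30.01 57.51,50.81 42.41,71.63.

Run 3: The run is open, so emit a `<polyline>` with points (Y-flipped): 36.39,101.24 65.37,104.83.

Run 4: The run returns to its start, so emit a `<polygon>` with points (Y-flipped): 67.39,73.11 37.61,13.86 84.29,68.34 54.15,90.84 24.61,23.56 68.98,110.45.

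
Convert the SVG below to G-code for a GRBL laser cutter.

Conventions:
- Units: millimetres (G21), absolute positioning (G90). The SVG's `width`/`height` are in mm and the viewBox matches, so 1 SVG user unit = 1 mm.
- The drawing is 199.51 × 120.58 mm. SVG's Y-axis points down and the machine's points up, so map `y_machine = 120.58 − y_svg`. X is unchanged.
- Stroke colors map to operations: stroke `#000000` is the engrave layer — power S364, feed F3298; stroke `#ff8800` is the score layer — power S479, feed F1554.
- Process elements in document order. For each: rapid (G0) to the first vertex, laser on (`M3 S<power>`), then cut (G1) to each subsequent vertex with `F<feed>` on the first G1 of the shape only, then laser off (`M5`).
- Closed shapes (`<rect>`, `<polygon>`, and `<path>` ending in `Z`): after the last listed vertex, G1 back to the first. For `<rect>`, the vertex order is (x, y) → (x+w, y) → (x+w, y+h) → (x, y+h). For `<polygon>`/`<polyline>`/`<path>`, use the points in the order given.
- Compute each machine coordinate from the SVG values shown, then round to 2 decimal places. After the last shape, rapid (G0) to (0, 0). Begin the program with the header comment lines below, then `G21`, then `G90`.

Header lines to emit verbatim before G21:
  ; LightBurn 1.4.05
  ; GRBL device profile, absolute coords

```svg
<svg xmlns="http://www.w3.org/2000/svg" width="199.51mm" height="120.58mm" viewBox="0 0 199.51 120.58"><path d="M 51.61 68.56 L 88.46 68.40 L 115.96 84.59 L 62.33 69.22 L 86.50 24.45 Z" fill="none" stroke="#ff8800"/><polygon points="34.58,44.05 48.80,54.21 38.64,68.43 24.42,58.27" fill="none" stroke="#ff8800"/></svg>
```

Since the viewBox matches the mm dimensions, user units are millimetres directly. The only transform is the Y-flip y_m = 120.58 − y_svg.

Shape 1 is a closed polygon drawn with `<path>`. Its stroke #ff8800 means score at S479, F1554. After flipping Y the toolpath is (51.61,52.02) → (88.46,52.18) → (115.96,35.99) → (62.33,51.36) → (86.50,96.13) → (51.61,52.02), returning to the start.

Shape 2 is a regular polygon drawn with `<polygon>`. Its stroke #ff8800 means score at S479, F1554. After flipping Y the toolpath is (34.58,76.53) → (48.80,66.37) → (38.64,52.15) → (24.42,62.31) → (34.58,76.53), returning to the start.

; LightBurn 1.4.05
; GRBL device profile, absolute coords
G21
G90
G0 X51.61 Y52.02
M3 S479
G1 X88.46 Y52.18 F1554
G1 X115.96 Y35.99
G1 X62.33 Y51.36
G1 X86.50 Y96.13
G1 X51.61 Y52.02
M5
G0 X34.58 Y76.53
M3 S479
G1 X48.80 Y66.37 F1554
G1 X38.64 Y52.15
G1 X24.42 Y62.31
G1 X34.58 Y76.53
M5
G0 X0.00 Y0.00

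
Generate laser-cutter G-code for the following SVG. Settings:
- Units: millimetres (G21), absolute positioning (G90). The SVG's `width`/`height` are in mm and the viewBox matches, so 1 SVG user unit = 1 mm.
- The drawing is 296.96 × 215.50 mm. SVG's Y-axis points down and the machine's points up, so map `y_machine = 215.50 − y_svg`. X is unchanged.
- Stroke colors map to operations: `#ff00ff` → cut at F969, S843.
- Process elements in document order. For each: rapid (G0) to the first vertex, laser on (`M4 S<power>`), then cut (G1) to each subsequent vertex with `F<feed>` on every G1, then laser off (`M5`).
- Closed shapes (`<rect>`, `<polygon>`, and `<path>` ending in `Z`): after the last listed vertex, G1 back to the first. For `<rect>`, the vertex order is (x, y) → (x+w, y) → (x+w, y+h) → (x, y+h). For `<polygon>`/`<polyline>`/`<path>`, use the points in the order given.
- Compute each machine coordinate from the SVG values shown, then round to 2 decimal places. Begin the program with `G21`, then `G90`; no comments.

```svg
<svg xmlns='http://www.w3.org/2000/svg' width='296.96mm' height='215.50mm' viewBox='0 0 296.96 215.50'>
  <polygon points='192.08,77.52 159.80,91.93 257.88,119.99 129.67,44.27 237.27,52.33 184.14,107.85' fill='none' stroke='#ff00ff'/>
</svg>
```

G21
G90
G0 X192.08 Y137.98
M4 S843
G1 X159.80 Y123.57 F969
G1 X257.88 Y95.51 F969
G1 X129.67 Y171.23 F969
G1 X237.27 Y163.17 F969
G1 X184.14 Y107.65 F969
G1 X192.08 Y137.98 F969
M5

Since the viewBox matches the mm dimensions, user units are millimetres directly. The only transform is the Y-flip y_m = 215.50 − y_svg.

Shape 1 is a closed polygon drawn with `<polygon>`. Its stroke #ff00ff means cut at S843, F969. After flipping Y the toolpath is (192.08,137.98) → (159.80,123.57) → (257.88,95.51) → (129.67,171.23) → (237.27,163.17) → (184.14,107.65) → (192.08,137.98), returning to the start.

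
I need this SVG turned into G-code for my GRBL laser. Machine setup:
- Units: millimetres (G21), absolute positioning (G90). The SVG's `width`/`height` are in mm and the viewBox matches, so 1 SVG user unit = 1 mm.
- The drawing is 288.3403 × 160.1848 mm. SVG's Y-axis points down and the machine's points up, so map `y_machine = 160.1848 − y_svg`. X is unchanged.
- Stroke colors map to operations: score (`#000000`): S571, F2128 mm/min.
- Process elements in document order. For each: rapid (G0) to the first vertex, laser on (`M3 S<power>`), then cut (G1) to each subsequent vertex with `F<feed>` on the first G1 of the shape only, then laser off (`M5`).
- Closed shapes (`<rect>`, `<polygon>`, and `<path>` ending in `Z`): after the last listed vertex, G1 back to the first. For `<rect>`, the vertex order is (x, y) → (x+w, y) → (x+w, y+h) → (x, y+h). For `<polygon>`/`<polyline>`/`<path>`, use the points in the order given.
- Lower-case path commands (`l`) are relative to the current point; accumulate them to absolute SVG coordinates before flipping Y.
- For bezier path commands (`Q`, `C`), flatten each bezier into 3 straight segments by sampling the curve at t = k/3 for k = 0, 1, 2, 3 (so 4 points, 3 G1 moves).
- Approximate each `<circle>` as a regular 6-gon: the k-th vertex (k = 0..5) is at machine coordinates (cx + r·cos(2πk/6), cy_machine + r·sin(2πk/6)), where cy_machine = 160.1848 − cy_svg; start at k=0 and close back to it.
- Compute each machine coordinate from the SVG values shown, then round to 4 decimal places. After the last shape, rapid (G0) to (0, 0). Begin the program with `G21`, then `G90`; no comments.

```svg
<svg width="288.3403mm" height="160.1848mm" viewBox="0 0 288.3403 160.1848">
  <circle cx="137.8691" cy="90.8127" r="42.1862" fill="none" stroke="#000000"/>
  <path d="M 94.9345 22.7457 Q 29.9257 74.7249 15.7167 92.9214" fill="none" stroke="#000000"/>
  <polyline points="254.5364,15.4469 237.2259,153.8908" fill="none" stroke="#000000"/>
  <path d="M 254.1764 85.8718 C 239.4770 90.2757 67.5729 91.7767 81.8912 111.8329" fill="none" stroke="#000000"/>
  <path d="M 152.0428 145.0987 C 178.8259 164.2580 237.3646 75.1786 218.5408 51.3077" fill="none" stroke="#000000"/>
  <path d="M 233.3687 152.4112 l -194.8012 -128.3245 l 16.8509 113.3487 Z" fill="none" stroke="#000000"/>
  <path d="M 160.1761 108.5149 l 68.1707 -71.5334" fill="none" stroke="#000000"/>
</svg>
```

G21
G90
G0 X180.0553 Y69.3721
M3 S571
G1 X158.9622 Y105.9064 F2128
G1 X116.7760 Y105.9064
G1 X95.6829 Y69.3721
G1 X116.7760 Y32.8378
G1 X158.9622 Y32.8378
G1 X180.0553 Y69.3721
M5
G0 X94.9345 Y137.4391
M3 S571
G1 X57.2397 Y106.5399 F2128
G1 X30.8338 Y83.1480
G1 X15.7167 Y67.2634
M5
G0 X254.5364 Y144.7379
M3 S571
G1 X237.2259 Y6.2940 F2128
M5
G0 X254.1764 Y74.3130
M3 S571
G1 X199.7950 Y70.0820 F2128
G1 X116.9275 Y63.0178
G1 X81.8912 Y48.3519
M5
G0 X152.0428 Y15.0861
M3 S571
G1 X185.3697 Y25.5824 F2128
G1 X215.6185 Y69.6940
G1 X218.5408 Y108.8771
M5
G0 X233.3687 Y7.7736
M3 S571
G1 X38.5675 Y136.0981 F2128
G1 X55.4184 Y22.7494
G1 X233.3687 Y7.7736
M5
G0 X160.1761 Y51.6699
M3 S571
G1 X228.3468 Y123.2033 F2128
M5
G0 X0.0000 Y0.0000

Since the viewBox matches the mm dimensions, user units are millimetres directly. The only transform is the Y-flip y_m = 160.1848 − y_svg.

Shape 1 is a circle drawn with `<circle>`. Its stroke #000000 means score at S571, F2128. After flipping Y the toolpath is (180.0553,69.3721) → (158.9622,105.9064) → (116.7760,105.9064) → (95.6829,69.3721) → (116.7760,32.8378) → (158.9622,32.8378) → (180.0553,69.3721), returning to the start.

Shape 2 is a quadratic bezier drawn with `<path>`. Its stroke #000000 means score at S571, F2128. After flipping Y the toolpath is (94.9345,137.4391) → (57.2397,106.5399) → (30.8338,83.1480) → (15.7167,67.2634).

Shape 3 is a line segment drawn with `<polyline>`. Its stroke #000000 means score at S571, F2128. After flipping Y the toolpath is (254.5364,144.7379) → (237.2259,6.2940).

Shape 4 is a cubic bezier drawn with `<path>`. Its stroke #000000 means score at S571, F2128. After flipping Y the toolpath is (254.1764,74.3130) → (199.7950,70.0820) → (116.9275,63.0178) → (81.8912,48.3519).

Shape 5 is a cubic bezier drawn with `<path>`. Its stroke #000000 means score at S571, F2128. After flipping Y the toolpath is (152.0428,15.0861) → (185.3697,25.5824) → (215.6185,69.6940) → (218.5408,108.8771).

Shape 6 is a closed polygon drawn with `<path>`. Its stroke #000000 means score at S571, F2128. After flipping Y the toolpath is (233.3687,7.7736) → (38.5675,136.0981) → (55.4184,22.7494) → (233.3687,7.7736), returning to the start.

Shape 7 is a line segment drawn with `<path>`. Its stroke #000000 means score at S571, F2128. After flipping Y the toolpath is (160.1761,51.6699) → (228.3468,123.2033).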